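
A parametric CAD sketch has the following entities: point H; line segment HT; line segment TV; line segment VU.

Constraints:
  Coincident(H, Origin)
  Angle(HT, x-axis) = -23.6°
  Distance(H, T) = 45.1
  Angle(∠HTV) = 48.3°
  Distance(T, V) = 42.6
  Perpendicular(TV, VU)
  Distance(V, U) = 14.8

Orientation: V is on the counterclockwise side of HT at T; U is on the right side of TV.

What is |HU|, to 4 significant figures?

50.08

H is at the origin; HT runs at -23.6° with length 45.1, so T = 45.1·(cos -23.6°, sin -23.6°) = (41.33, -18.06). ∠HTV = 48.3°, so TV runs at -23.6° + (180° − 48.3°) = 108.1° from the x-axis; with |TV| = 42.6, V = T + 42.6·(cos 108.1°, sin 108.1°) = (28.09, 22.44). TV is perpendicular to VU; with |VU| = 14.8 on the right of TV, U = V + 14.8·(0.9505, 0.3107) = (42.16, 27.03). Then |HU| = |U − H| = 50.08.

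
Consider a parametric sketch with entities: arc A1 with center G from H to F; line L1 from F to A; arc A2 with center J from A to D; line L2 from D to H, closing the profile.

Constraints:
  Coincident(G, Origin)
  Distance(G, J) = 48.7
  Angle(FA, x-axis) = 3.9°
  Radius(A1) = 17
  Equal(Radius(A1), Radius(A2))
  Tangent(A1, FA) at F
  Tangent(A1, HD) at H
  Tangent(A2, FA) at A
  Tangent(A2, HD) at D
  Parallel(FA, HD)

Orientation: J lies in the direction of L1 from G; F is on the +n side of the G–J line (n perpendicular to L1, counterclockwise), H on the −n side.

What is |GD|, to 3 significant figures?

51.6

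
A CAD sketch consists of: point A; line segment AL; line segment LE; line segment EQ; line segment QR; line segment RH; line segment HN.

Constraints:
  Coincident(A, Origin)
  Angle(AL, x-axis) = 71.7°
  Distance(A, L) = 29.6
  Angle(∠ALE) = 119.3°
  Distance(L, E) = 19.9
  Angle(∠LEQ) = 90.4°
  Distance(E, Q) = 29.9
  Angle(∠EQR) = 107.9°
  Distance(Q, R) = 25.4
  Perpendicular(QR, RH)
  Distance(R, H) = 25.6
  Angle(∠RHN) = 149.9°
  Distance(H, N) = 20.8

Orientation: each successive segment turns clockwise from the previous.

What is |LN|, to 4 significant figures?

10.34

A is at the origin; AL runs at 71.7° with length 29.6, so L = (9.294, 28.10). ∠ALE = 119.3° gives LE at 11.00° from the x-axis; with |LE| = 19.9, E = (28.83, 31.90). ∠LEQ = 90.4° gives EQ at -78.60° from the x-axis; with |EQ| = 29.9, Q = (34.74, 2.590). ∠EQR = 107.9° gives QR at -150.7° from the x-axis; with |QR| = 25.4, R = (12.59, -9.840). QR is perpendicular to RH, so RH runs at 119.3°; with |RH| = 25.6, H = (0.05976, 12.48). ∠RHN = 149.9° gives HN at 89.20° from the x-axis; with |HN| = 20.8, N = (0.3502, 33.28). Then |LN| = |N − L| = 10.34.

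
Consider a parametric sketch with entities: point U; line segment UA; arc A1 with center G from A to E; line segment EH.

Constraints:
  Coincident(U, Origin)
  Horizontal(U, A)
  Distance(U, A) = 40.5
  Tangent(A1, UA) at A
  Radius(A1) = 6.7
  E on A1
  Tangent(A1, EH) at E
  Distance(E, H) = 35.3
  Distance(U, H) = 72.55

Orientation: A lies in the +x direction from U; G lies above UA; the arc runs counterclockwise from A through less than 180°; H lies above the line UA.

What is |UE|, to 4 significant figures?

46.38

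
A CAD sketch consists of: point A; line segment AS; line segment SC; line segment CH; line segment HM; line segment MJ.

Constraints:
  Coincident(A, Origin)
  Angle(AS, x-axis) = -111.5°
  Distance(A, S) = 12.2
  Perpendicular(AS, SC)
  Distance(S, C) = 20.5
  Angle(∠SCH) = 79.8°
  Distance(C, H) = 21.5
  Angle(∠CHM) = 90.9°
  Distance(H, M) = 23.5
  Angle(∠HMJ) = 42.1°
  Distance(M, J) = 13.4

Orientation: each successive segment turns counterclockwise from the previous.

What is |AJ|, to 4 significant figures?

5.206

A is at the origin; AS runs at -111.5° with length 12.2, so S = (-4.471, -11.35). AS ⟂ SC, so SC runs at -21.50°; with |SC| = 20.5, C = (14.60, -18.86). ∠SCH = 79.8° gives CH at 78.70° from the x-axis; with |CH| = 21.5, H = (18.82, 2.219). ∠CHM = 90.9° gives HM at 167.8° from the x-axis; with |HM| = 23.5, M = (-4.154, 7.185). ∠HMJ = 42.1° gives MJ at -54.30° from the x-axis; with |MJ| = 13.4, J = (3.665, -3.697). Then |AJ| = |J − A| = 5.206.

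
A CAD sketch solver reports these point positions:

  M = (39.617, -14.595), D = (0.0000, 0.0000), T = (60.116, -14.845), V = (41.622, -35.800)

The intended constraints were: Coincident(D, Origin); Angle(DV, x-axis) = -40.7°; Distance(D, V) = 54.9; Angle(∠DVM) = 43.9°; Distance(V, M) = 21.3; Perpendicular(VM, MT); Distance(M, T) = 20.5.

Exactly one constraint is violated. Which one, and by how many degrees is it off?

Perpendicular(VM, MT) — off by 6.10°.

D = (0.00, 0.00) ✓; DV at -40.70° ✓; |DV| = 54.90 ✓; ∠DVM = 43.90° ✓; |VM| = 21.30 ✓; ∠(VM, MT) = 96.10° ✗; |MT| = 20.50 ✓.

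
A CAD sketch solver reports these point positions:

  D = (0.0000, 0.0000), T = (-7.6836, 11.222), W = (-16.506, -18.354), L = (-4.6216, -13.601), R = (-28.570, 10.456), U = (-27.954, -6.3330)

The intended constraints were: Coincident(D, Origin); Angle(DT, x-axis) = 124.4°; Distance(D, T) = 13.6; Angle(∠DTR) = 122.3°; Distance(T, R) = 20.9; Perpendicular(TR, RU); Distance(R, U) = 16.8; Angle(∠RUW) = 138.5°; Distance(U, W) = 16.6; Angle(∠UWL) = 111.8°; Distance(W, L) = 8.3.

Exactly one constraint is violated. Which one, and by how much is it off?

Distance(W, L) = 8.3 — off by 4.50.

D = (0.00, 0.00) ✓; DT at 124.4° ✓; |DT| = 13.60 ✓; ∠DTR = 122.3° ✓; |TR| = 20.90 ✓; ∠(TR, RU) = 90.00° ✓; |RU| = 16.80 ✓; ∠RUW = 138.5° ✓; |UW| = 16.60 ✓; ∠UWL = 111.8° ✓; |WL| = 12.80 ✗.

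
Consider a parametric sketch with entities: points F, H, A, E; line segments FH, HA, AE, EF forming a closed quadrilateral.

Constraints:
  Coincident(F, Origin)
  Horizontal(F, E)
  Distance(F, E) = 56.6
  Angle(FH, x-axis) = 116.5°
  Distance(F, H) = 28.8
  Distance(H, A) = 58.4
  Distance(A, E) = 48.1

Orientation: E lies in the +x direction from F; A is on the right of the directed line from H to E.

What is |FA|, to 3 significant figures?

29.7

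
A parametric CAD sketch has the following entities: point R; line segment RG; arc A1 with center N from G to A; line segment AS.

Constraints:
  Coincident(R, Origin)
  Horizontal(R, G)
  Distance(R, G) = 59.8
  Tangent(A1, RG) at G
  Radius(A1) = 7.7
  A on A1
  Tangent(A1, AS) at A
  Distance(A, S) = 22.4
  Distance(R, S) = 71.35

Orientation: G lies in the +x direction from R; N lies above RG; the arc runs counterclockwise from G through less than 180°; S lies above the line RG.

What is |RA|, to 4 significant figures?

67.99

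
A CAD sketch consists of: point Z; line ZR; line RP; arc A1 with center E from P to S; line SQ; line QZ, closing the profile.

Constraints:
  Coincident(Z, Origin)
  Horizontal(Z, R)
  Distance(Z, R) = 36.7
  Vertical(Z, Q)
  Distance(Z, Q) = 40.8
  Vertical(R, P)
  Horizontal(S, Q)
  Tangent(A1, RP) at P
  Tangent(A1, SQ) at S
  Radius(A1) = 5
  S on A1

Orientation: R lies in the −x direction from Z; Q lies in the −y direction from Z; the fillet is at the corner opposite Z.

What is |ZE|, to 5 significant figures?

47.818

Z is at the origin; Z and R share the same y with |ZR| = 36.7 and R on the −x side, so R = (-36.700, 0.0000). Z and Q share the same x with |ZQ| = 40.8 and Q on the −y side, so Q = (0.0000, -40.800). The virtual corner opposite Z is at (-36.700, -40.800). Since A1 is tangent to RP there, EP ⟂ RP and the tangent condition forces ES to be normal to SQ, with radius 5.0, so the center E sits 5.0 in from both sides at E = (-31.700, -35.800). Then |ZE| = |E − Z| = 47.818.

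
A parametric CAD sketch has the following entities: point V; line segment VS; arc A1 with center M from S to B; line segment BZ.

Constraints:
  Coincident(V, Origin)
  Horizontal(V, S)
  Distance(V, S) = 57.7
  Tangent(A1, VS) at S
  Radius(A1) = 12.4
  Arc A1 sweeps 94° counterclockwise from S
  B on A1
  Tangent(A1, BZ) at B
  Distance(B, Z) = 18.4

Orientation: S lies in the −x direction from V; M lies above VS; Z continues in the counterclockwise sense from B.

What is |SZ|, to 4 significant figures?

33.51

V is at the origin; VS is horizontal with |VS| = 57.7 and S on the −x side, so S = (-57.70, 0.000). Tangency of A1 to VS means the radius MS is perpendicular to VS, so M = S + (0, 12.4) = (-57.70, 12.40). On A1, S sits at bearing -90° from M; a 94° counterclockwise sweep puts B at bearing 4°, so B = M + 12.4·(cos 4°, sin 4°) = (-45.33, 13.26). Since A1 is tangent to BZ there, MB ⟂ BZ, so BZ runs along (−sin 4°, cos 4°); with |BZ| = 18.4, Z = (-46.61, 31.62). Then |SZ| = |Z − S| = 33.51.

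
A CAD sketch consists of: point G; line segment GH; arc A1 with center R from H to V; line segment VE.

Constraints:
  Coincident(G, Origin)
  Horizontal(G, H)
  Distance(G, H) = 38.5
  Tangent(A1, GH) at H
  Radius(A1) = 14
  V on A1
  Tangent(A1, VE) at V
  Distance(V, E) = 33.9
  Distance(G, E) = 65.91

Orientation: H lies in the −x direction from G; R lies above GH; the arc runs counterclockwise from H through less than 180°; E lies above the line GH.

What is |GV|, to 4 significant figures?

33.38

Checks: |RV| = 14.00 ✓; ∠(RV, VE) = 90.00° ✓; |VE| = 33.90 ✓; |GE| = 65.91 ✓.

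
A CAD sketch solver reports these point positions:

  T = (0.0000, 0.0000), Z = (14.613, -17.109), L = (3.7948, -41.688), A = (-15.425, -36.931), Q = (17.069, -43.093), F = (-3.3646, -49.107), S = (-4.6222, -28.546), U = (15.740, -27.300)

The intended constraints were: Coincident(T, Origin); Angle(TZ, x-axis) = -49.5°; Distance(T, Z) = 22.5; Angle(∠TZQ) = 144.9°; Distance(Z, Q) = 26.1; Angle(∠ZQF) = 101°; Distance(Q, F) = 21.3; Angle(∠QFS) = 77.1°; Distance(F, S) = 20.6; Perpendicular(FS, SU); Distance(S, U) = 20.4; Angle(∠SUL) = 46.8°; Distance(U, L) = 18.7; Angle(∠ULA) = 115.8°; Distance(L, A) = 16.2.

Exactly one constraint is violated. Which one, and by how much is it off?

Distance(L, A) = 16.2 — off by 3.60.

T = (0.00, 0.00) ✓; TZ at -49.50° ✓; |TZ| = 22.50 ✓; ∠TZQ = 144.9° ✓; |ZQ| = 26.10 ✓; ∠ZQF = 101.0° ✓; |QF| = 21.30 ✓; ∠QFS = 77.10° ✓; |FS| = 20.60 ✓; ∠(FS, SU) = 90.00° ✓; |SU| = 20.40 ✓; ∠SUL = 46.80° ✓; |UL| = 18.70 ✓; ∠ULA = 115.8° ✓; |LA| = 19.80 ✗.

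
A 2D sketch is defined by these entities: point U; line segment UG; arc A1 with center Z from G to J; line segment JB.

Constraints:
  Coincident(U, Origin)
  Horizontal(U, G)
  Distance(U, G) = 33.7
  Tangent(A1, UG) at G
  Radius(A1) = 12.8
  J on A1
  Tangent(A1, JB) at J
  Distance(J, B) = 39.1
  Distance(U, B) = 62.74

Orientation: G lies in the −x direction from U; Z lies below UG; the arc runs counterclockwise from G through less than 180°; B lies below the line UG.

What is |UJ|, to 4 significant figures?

48.85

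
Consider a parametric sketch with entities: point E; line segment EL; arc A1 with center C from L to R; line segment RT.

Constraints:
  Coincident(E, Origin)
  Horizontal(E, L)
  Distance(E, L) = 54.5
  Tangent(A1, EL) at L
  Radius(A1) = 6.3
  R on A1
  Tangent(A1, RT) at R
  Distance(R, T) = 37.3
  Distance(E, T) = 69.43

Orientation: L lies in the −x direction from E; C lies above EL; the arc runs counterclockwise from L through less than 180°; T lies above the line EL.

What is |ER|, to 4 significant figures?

48.80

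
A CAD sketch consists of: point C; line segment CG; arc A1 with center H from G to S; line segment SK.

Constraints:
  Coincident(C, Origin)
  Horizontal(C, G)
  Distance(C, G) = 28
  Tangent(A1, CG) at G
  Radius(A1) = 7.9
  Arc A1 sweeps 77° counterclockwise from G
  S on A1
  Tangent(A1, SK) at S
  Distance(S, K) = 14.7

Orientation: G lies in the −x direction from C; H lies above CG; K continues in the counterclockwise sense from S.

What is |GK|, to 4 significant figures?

23.22

C is at the origin; C and G share the same y with |CG| = 28.0 and G on the −x side, so G = (-28.00, 0.000). A1 meets CG tangentially, so HG is at right angles to CG, so H = G + (0, 7.9) = (-28.00, 7.900). On A1, G sits at bearing -90° from H; a 77° counterclockwise sweep puts S at bearing -13°, so S = H + 7.9·(cos -13°, sin -13°) = (-20.30, 6.123). The tangent condition forces HS to be normal to SK, so SK runs along (−sin -13°, cos -13°); with |SK| = 14.7, K = (-17.00, 20.45). Then |GK| = |K − G| = 23.22.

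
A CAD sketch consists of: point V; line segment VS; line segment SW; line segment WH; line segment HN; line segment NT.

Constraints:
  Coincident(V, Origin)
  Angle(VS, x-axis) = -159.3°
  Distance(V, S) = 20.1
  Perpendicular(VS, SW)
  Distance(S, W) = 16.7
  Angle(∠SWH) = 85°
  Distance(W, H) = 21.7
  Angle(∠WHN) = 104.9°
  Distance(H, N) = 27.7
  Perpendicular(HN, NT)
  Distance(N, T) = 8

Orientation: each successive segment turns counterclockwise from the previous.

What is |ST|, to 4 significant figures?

23.11

V is at the origin; VS runs at -159.3° with length 20.1, so S = (-18.80, -7.105). VS ⟂ SW, so SW runs at -69.30°; with |SW| = 16.7, W = (-12.90, -22.73). ∠SWH = 85.0° gives WH at 25.70° from the x-axis; with |WH| = 21.7, H = (6.654, -13.32). ∠WHN = 104.9° gives HN at 100.8° from the x-axis; with |HN| = 27.7, N = (1.464, 13.89). HN ⟂ NT, so NT runs at -169.2°; with |NT| = 8.0, T = (-6.395, 12.39). Then |ST| = |T − S| = 23.11.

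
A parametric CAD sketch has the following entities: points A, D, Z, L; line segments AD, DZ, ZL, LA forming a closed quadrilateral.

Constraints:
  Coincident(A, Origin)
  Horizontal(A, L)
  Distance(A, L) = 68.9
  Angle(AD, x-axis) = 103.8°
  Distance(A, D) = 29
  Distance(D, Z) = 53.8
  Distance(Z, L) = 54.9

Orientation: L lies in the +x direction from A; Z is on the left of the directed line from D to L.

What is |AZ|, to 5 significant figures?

64.685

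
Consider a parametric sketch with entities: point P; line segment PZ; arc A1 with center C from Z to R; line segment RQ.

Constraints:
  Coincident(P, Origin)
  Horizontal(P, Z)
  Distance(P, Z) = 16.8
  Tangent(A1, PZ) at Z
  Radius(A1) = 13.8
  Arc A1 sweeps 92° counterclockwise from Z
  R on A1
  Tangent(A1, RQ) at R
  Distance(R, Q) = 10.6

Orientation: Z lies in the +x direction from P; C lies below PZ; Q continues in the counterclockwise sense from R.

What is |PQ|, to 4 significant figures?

25.10

P is at the origin; PZ is horizontal with |PZ| = 16.8 and Z on the +x side, so Z = (16.80, 0.000). The tangent condition forces CZ to be normal to PZ, so C = Z + (0, -13.8) = (16.80, -13.80). On A1, Z sits at bearing 90° from C; a 92° counterclockwise sweep puts R at bearing 182°, so R = C + 13.8·(cos 182°, sin 182°) = (3.008, -14.28). Since A1 is tangent to RQ there, CR ⟂ RQ, so RQ runs along (−sin 182°, cos 182°); with |RQ| = 10.6, Q = (3.378, -24.88). Then |PQ| = |Q − P| = 25.10.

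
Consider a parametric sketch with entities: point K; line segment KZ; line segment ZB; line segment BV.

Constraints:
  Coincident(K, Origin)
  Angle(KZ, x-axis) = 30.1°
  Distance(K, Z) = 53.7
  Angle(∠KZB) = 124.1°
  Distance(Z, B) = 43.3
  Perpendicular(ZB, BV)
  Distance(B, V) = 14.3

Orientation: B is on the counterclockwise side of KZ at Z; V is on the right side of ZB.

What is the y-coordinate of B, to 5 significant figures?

70.126

K is at the origin; KZ runs at 30.1° with length 53.7, so Z = 53.7·(cos 30.1°, sin 30.1°) = (46.459, 26.931). ∠KZB = 124.1°, so ZB runs at 30.1° + (180° − 124.1°) = 86.000° from the x-axis; with |ZB| = 43.3, B = Z + 43.3·(cos 86.000°, sin 86.000°) = (49.479, 70.126). So B.y = 70.126.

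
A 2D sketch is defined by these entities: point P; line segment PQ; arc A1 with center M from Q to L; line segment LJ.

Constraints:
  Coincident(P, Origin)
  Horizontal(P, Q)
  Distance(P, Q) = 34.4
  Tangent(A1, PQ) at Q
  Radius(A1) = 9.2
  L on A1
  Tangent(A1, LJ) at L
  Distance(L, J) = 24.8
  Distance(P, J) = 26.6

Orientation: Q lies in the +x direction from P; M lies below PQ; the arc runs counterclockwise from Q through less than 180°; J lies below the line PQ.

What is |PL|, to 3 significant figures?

27.3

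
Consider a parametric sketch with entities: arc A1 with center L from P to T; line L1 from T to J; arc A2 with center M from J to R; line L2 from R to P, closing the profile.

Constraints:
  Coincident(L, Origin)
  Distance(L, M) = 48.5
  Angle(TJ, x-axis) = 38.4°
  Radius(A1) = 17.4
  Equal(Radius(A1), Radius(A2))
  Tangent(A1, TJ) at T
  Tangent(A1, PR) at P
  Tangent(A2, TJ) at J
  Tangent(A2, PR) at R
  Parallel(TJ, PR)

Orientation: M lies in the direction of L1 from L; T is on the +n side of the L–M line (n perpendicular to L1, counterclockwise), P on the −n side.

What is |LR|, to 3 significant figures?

51.5

The slot axis is L1's direction at 38.4°, so u = (cos 38.4°, sin 38.4°) = (0.784, 0.621) and n = (−sin 38.4°, cos 38.4°) = (-0.621, 0.784). L is at the origin and M lies 48.5 along u from L, so M = 48.5·u = (38.0, 30.1). Tangency of A1 to both parallel lines with radius 17.4 puts T and P at L ± 17.4·n: T = (-10.8, 13.6), P = (10.8, -13.6). Equal radii place J and R the same way about M: J = M + 17.4·n = (27.2, 43.8), R = M − 17.4·n = (48.8, 16.5). Then |LR| = |R − L| = 51.5.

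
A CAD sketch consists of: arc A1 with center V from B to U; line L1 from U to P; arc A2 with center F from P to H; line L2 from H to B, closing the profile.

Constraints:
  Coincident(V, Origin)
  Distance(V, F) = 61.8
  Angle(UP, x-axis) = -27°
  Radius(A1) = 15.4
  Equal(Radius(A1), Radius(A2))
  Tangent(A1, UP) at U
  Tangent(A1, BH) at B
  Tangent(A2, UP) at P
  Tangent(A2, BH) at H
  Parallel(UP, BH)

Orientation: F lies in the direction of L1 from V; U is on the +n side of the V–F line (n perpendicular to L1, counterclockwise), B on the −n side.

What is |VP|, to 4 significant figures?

63.69

Tangency of A1 to both parallel lines with radius 15.4 puts U and B at V ± 15.4·n: U = (6.991, 13.72), B = (-6.991, -13.72). Equal radii place P and H the same way about F: P = F + 15.4·n = (62.06, -14.34), H = F − 15.4·n = (48.07, -41.78). Then |VP| = |P − V| = 63.69.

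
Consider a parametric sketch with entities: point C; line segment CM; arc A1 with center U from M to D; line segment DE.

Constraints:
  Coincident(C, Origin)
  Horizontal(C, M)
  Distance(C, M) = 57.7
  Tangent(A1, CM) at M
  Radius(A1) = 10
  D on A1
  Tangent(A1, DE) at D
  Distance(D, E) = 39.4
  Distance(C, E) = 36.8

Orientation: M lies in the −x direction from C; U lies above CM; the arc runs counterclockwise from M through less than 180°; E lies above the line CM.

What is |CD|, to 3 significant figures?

51.0

Checks: |CM| = 57.70 ✓; |UD| = 10.00 ✓; ∠(UD, DE) = 90.00° ✓; |DE| = 39.40 ✓; |CE| = 36.80 ✓.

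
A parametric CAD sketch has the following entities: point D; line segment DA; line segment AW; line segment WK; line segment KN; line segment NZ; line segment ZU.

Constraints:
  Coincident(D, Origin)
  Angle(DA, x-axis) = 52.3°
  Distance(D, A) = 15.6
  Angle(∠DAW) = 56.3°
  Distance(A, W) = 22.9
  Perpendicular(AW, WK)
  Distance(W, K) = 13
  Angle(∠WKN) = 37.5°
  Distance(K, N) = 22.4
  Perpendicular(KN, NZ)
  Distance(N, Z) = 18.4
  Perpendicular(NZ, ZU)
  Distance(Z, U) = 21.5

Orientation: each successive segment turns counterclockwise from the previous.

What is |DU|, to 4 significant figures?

30.69

D is at the origin; DA runs at 52.3° with length 15.6, so A = (9.540, 12.34). ∠DAW = 56.3° gives AW at 176.0° from the x-axis; with |AW| = 22.9, W = (-13.30, 13.94). AW ⟂ WK, so WK runs at -94.00°; with |WK| = 13.0, K = (-14.21, 0.9722). ∠WKN = 37.5° gives KN at 48.50° from the x-axis; with |KN| = 22.4, N = (0.6315, 17.75). The perpendicularity gives NZ at right angles to KN, so NZ runs at 138.5°; with |NZ| = 18.4, Z = (-13.15, 29.94). NZ is perpendicular to ZU, so ZU runs at -131.5°; with |ZU| = 21.5, U = (-27.40, 13.84). Then |DU| = |U − D| = 30.69.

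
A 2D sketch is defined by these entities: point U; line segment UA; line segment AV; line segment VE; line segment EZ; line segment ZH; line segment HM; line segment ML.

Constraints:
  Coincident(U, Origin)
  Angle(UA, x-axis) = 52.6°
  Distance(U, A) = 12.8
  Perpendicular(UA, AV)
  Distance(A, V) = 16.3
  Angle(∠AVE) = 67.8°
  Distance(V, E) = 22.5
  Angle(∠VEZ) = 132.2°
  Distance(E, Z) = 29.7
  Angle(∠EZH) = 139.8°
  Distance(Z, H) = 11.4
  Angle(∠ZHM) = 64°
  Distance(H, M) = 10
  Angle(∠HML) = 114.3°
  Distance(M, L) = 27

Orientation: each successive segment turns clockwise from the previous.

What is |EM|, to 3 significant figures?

31.4

U is at the origin; UA runs at 52.6° with length 12.8, so A = (7.77, 10.2). UA ⟂ AV, so AV runs at -37.4°; with |AV| = 16.3, V = (20.7, 0.268). ∠AVE = 67.8° gives VE at -150° from the x-axis; with |VE| = 22.5, E = (1.32, -11.1). ∠VEZ = 132.2° gives EZ at 163° from the x-axis; with |EZ| = 29.7, Z = (-27.0, -2.24). ∠EZH = 139.8° gives ZH at 122° from the x-axis; with |ZH| = 11.4, H = (-33.1, 7.39). ∠ZHM = 64.0° gives HM at 6.40° from the x-axis; with |HM| = 10.0, M = (-23.2, 8.50). Then |EM| = |M − E| = 31.4.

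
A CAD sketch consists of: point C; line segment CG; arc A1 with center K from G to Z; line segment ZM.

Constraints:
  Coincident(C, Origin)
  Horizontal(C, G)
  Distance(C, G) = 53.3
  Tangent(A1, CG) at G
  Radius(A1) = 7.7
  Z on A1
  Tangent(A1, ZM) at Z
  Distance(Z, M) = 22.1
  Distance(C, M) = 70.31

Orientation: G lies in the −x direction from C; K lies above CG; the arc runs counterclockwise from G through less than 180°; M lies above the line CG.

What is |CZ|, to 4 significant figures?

49.91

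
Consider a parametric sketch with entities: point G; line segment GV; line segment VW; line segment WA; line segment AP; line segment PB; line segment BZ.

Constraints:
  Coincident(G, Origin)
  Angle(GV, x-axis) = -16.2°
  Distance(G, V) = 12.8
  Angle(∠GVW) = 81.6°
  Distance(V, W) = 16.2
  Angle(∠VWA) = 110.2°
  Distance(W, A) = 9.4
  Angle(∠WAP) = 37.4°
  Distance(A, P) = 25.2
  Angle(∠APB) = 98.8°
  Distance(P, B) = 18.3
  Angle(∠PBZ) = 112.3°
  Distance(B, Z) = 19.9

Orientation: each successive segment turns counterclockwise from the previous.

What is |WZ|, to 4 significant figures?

22.92

G is at the origin; GV runs at -16.2° with length 12.8, so V = (12.29, -3.571). ∠GVW = 81.6° gives VW at 82.20° from the x-axis; with |VW| = 16.2, W = (14.49, 12.48). ∠VWA = 110.2° gives WA at 152.0° from the x-axis; with |WA| = 9.4, A = (6.191, 16.89). ∠WAP = 37.4° gives AP at -65.40° from the x-axis; with |AP| = 25.2, P = (16.68, -6.021). ∠APB = 98.8° gives PB at 15.80° from the x-axis; with |PB| = 18.3, B = (34.29, -1.038). ∠PBZ = 112.3° gives BZ at 83.50° from the x-axis; with |BZ| = 19.9, Z = (36.54, 18.73). Then |WZ| = |Z − W| = 22.92.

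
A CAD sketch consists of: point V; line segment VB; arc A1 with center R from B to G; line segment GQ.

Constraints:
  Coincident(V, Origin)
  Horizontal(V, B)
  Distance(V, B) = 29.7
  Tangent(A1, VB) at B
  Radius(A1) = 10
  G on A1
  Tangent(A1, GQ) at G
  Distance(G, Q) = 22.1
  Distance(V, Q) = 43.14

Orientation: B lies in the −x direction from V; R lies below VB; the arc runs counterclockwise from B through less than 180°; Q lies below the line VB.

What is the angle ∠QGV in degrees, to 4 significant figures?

79.88°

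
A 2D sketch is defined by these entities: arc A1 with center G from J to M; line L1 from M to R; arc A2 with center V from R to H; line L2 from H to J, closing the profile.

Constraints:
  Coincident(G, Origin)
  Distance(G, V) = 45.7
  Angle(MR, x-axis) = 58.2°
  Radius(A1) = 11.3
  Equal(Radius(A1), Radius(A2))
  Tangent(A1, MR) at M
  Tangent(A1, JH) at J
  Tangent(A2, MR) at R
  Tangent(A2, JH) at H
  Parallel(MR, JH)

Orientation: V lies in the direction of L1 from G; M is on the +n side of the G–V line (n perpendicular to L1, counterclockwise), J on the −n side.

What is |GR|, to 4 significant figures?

47.08

The slot axis is L1's direction at 58.2°, so u = (cos 58.2°, sin 58.2°) = (0.5270, 0.8499) and n = (−sin 58.2°, cos 58.2°) = (-0.8499, 0.5270). G is at the origin and V lies 45.7 along u from G, so V = 45.7·u = (24.08, 38.84). Tangency of A1 to both parallel lines with radius 11.3 puts M and J at G ± 11.3·n: M = (-9.604, 5.955), J = (9.604, -5.955). Equal radii place R and H the same way about V: R = V + 11.3·n = (14.48, 44.79), H = V − 11.3·n = (33.69, 32.89). Then |GR| = |R − G| = 47.08.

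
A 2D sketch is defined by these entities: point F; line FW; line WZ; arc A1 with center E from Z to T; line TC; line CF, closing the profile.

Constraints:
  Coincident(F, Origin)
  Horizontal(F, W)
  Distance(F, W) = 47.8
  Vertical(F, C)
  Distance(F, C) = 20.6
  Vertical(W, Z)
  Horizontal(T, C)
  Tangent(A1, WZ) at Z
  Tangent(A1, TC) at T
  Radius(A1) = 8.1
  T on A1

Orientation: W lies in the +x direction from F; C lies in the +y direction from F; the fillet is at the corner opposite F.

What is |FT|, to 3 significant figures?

44.7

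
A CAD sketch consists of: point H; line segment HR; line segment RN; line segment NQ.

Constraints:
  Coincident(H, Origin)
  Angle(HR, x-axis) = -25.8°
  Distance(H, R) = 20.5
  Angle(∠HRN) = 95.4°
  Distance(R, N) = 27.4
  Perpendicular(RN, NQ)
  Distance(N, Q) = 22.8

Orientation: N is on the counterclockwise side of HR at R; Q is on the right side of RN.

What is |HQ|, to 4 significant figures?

52.22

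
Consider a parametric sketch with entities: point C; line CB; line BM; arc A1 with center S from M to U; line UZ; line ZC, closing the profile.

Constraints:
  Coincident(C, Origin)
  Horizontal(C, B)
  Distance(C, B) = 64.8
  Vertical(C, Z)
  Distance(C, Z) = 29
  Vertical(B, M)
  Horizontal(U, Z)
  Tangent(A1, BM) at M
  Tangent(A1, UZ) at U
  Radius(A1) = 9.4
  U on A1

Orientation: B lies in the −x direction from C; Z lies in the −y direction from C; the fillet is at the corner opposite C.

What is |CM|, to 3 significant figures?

67.7

C is at the origin; C and B share the same y with |CB| = 64.8 and B on the −x side, so B = (-64.8, 0.00). CZ is vertical with |CZ| = 29.0 and Z on the −y side, so Z = (0.00, -29.0). The virtual corner opposite C is at (-64.8, -29.0). Tangency of A1 to BM means the radius SM is perpendicular to BM and A1 meets UZ tangentially, so SU is at right angles to UZ, with radius 9.4, so the center S sits 9.4 in from both sides at S = (-55.4, -19.6). That places the tangent points at M = (-64.8, -19.6) on BM and U = (-55.4, -29.0) on UZ. Then |CM| = |M − C| = 67.7.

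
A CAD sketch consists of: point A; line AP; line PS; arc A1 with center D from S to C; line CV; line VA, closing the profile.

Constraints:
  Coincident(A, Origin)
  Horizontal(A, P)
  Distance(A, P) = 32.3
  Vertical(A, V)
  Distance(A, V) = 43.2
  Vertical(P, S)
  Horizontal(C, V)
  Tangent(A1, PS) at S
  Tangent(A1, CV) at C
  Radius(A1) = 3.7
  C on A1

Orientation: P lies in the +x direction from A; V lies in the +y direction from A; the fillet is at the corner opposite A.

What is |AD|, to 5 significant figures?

48.767

A is at the origin; A and P share the same y with |AP| = 32.3 and P on the +x side, so P = (32.300, 0.0000). A and V share the same x with |AV| = 43.2 and V on the +y side, so V = (0.0000, 43.200). The virtual corner opposite A is at (32.300, 43.200). A1 meets PS tangentially, so DS is at right angles to PS and A1 meets CV tangentially, so DC is at right angles to CV, with radius 3.7, so the center D sits 3.7 in from both sides at D = (28.600, 39.500). Then |AD| = |D − A| = 48.767.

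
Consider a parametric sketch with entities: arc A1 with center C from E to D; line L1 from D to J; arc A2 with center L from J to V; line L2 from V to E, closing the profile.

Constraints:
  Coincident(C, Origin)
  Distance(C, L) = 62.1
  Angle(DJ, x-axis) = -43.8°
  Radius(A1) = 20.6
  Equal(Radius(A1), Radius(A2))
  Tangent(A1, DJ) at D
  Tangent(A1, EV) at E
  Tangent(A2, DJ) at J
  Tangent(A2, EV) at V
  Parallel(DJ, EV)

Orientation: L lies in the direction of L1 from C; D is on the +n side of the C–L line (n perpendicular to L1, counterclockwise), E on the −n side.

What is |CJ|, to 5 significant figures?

65.428

The slot axis is L1's direction at -43.8°, so u = (cos -43.8°, sin -43.8°) = (0.72176, -0.69214) and n = (−sin -43.8°, cos -43.8°) = (0.69214, 0.72176). C is at the origin and L lies 62.1 along u from C, so L = 62.1·u = (44.821, -42.982). Tangency of A1 to both parallel lines with radius 20.6 puts D and E at C ± 20.6·n: D = (14.258, 14.868), E = (-14.258, -14.868). Equal radii place J and V the same way about L: J = L + 20.6·n = (59.079, -28.114), V = L − 20.6·n = (30.563, -57.850). Then |CJ| = |J − C| = 65.428.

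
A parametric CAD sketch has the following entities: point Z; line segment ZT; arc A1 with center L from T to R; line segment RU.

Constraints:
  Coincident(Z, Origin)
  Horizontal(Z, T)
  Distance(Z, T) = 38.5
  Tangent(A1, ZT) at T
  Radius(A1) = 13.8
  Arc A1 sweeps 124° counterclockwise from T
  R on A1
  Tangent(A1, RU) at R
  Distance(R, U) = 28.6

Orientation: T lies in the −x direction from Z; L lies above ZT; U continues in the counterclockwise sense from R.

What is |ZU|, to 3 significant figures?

62.4

On A1, T sits at bearing -90° from L; a 124° counterclockwise sweep puts R at bearing 34°, so R = L + 13.8·(cos 34°, sin 34°) = (-27.1, 21.5). Since A1 is tangent to RU there, LR ⟂ RU, so RU runs along (−sin 34°, cos 34°); with |RU| = 28.6, U = (-43.1, 45.2). Then |ZU| = |U − Z| = 62.4.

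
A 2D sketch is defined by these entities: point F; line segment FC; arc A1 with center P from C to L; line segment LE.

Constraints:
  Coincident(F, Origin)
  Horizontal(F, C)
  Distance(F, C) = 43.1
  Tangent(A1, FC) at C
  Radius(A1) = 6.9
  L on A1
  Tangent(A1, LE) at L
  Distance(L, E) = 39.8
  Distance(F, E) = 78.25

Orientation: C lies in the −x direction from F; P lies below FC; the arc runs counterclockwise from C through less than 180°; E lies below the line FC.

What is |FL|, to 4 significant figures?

49.31

Checks: |PL| = 6.900 ✓; ∠(PL, LE) = 90.00° ✓; |LE| = 39.80 ✓; |FE| = 78.25 ✓.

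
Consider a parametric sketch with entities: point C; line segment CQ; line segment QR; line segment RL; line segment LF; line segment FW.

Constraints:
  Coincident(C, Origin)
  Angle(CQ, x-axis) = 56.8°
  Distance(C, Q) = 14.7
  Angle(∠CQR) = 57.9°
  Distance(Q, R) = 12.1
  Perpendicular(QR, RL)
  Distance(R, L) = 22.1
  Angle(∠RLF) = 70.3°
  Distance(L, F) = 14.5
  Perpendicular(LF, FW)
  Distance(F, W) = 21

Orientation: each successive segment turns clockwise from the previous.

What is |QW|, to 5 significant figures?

6.0912

C is at the origin; CQ runs at 56.8° with length 14.7, so Q = (8.0492, 12.300). ∠CQR = 57.9° gives QR at -65.300° from the x-axis; with |QR| = 12.1, R = (13.105, 1.3075). The perpendicularity gives RL at right angles to QR, so RL runs at -155.30°; with |RL| = 22.1, L = (-6.9727, -7.9274). ∠RLF = 70.3° gives LF at 95.000° from the x-axis; with |LF| = 14.5, F = (-8.2364, 6.5174). The perpendicularity gives FW at right angles to LF, so FW runs at 5.0000°; with |FW| = 21.0, W = (12.684, 8.3477). Then |QW| = |W − Q| = 6.0912.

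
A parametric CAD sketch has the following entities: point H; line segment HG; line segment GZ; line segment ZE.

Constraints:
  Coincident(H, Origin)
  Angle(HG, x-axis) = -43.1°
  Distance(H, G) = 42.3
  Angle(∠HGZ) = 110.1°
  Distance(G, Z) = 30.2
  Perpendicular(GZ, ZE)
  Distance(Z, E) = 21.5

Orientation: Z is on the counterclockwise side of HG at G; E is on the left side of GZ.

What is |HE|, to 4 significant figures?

48.31

H is at the origin; HG runs at -43.1° with length 42.3, so G = 42.3·(cos -43.1°, sin -43.1°) = (30.89, -28.90). ∠HGZ = 110.1°, so GZ runs at -43.1° + (180° − 110.1°) = 26.80° from the x-axis; with |GZ| = 30.2, Z = G + 30.2·(cos 26.80°, sin 26.80°) = (57.84, -15.29). GZ ⟂ ZE; with |ZE| = 21.5 on the left of GZ, E = Z + 21.5·(-0.4509, 0.8926) = (48.15, 3.905). Then |HE| = |E − H| = 48.31.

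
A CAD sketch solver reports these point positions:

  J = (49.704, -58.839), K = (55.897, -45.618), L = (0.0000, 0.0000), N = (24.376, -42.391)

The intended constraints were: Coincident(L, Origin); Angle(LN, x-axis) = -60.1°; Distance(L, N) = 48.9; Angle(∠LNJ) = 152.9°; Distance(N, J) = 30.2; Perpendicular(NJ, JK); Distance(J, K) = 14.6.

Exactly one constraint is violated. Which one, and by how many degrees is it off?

Perpendicular(NJ, JK) — off by 7.90°.

L = (0.00, 0.00) ✓; LN at -60.10° ✓; |LN| = 48.90 ✓; ∠LNJ = 152.9° ✓; |NJ| = 30.20 ✓; ∠(NJ, JK) = 97.90° ✗; |JK| = 14.60 ✓.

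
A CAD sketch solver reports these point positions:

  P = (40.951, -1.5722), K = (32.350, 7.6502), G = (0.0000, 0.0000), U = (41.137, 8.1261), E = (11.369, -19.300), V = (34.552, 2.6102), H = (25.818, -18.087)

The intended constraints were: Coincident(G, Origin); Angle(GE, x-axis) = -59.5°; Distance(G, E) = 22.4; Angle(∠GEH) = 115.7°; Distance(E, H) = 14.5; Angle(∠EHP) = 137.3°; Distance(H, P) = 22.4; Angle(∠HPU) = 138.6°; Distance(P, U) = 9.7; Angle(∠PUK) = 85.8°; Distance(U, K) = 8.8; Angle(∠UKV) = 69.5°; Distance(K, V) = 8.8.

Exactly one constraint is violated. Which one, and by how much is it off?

Distance(K, V) = 8.8 — off by 3.30.

G = (0.00, 0.00) ✓; GE at -59.50° ✓; |GE| = 22.40 ✓; ∠GEH = 115.7° ✓; |EH| = 14.50 ✓; ∠EHP = 137.3° ✓; |HP| = 22.40 ✓; ∠HPU = 138.6° ✓; |PU| = 9.700 ✓; ∠PUK = 85.80° ✓; |UK| = 8.800 ✓; ∠UKV = 69.50° ✓; |KV| = 5.500 ✗.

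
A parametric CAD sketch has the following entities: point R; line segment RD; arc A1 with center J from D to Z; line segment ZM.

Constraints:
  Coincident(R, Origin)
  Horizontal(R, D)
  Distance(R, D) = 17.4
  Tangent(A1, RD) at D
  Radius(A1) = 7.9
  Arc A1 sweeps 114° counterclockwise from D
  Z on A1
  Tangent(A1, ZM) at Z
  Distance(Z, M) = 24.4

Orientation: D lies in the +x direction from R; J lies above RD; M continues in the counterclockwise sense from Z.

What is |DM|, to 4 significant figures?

33.51

R is at the origin; R and D share the same y with |RD| = 17.4 and D on the +x side, so D = (17.40, 0.000). Since A1 is tangent to RD there, JD ⟂ RD, so J = D + (0, 7.9) = (17.40, 7.900). On A1, D sits at bearing -90° from J; a 114° counterclockwise sweep puts Z at bearing 24°, so Z = J + 7.9·(cos 24°, sin 24°) = (24.62, 11.11). Since A1 is tangent to ZM there, JZ ⟂ ZM, so ZM runs along (−sin 24°, cos 24°); with |ZM| = 24.4, M = (14.69, 33.40). Then |DM| = |M − D| = 33.51.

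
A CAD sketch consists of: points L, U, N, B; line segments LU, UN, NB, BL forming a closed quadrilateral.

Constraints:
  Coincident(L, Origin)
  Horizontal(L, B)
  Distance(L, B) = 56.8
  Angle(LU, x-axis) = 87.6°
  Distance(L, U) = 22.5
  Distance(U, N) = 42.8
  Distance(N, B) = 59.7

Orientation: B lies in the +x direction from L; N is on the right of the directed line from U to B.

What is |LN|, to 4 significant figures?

20.33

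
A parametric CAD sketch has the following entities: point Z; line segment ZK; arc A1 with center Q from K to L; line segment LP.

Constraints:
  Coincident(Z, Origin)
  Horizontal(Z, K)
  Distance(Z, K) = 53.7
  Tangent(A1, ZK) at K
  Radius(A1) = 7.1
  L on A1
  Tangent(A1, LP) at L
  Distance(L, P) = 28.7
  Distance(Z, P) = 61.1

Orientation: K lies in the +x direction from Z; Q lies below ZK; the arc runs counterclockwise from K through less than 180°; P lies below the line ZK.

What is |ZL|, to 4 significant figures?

47.26

Checks: |QL| = 7.100 ✓; ∠(QL, LP) = 90.00° ✓; |LP| = 28.70 ✓; |ZP| = 61.10 ✓.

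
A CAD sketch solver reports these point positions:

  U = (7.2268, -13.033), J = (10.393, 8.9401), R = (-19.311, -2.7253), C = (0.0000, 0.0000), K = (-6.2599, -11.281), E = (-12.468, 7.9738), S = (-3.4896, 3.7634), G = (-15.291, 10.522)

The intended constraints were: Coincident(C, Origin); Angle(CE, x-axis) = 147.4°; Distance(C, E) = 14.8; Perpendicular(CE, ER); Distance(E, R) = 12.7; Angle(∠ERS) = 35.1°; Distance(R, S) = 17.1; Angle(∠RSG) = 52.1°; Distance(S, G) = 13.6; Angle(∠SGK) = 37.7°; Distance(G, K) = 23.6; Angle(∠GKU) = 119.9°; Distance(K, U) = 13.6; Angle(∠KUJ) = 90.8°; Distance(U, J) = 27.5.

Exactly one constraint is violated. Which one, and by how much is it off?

Distance(U, J) = 27.5 — off by 5.30.

C = (0.00, 0.00) ✓; CE at 147.4° ✓; |CE| = 14.80 ✓; ∠(CE, ER) = 90.00° ✓; |ER| = 12.70 ✓; ∠ERS = 35.10° ✓; |RS| = 17.10 ✓; ∠RSG = 52.10° ✓; |SG| = 13.60 ✓; ∠SGK = 37.70° ✓; |GK| = 23.60 ✓; ∠GKU = 119.9° ✓; |KU| = 13.60 ✓; ∠KUJ = 90.80° ✓; |UJ| = 22.20 ✗.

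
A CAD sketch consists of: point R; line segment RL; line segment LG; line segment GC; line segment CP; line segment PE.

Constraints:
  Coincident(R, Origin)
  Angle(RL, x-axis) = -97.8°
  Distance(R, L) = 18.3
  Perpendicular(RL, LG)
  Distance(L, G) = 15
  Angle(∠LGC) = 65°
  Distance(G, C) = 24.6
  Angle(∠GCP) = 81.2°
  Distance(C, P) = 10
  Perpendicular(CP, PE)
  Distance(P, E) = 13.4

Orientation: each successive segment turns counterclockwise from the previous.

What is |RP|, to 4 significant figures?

4.024

R is at the origin; RL runs at -97.8° with length 18.3, so L = (-2.484, -18.13). The perpendicularity gives LG at right angles to RL, so LG runs at -7.800°; with |LG| = 15.0, G = (12.38, -20.17). ∠LGC = 65.0° gives GC at 107.2° from the x-axis; with |GC| = 24.6, C = (5.103, 3.333). ∠GCP = 81.2° gives CP at -154.0° from the x-axis; with |CP| = 10.0, P = (-3.885, -1.050). Then |RP| = |P − R| = 4.024.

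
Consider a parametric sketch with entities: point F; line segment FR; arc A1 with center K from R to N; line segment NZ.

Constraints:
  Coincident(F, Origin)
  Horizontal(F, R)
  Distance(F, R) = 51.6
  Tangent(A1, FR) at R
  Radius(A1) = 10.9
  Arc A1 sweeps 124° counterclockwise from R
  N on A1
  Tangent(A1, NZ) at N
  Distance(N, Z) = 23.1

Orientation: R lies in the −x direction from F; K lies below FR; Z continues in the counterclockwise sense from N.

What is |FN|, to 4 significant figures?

62.97

F is at the origin; F and R share the same y with |FR| = 51.6 and R on the −x side, so R = (-51.60, 0.000). Since A1 is tangent to FR there, KR ⟂ FR, so K = R + (0, -10.9) = (-51.60, -10.90). On A1, R sits at bearing 90° from K; a 124° counterclockwise sweep puts N at bearing 214°, so N = K + 10.9·(cos 214°, sin 214°) = (-60.64, -17.00). Then |FN| = |N − F| = 62.97.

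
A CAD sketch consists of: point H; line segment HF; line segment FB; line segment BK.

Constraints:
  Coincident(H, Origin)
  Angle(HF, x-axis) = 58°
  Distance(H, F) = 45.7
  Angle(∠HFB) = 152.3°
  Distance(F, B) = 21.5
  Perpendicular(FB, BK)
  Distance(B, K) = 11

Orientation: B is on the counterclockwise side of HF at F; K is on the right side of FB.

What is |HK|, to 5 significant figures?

69.850

H is at the origin; HF runs at 58.0° with length 45.7, so F = 45.7·(cos 58.0°, sin 58.0°) = (24.217, 38.756). ∠HFB = 152.3°, so FB runs at 58.0° + (180° − 152.3°) = 85.700° from the x-axis; with |FB| = 21.5, B = F + 21.5·(cos 85.700°, sin 85.700°) = (25.829, 60.195). The perpendicularity gives BK at right angles to FB; with |BK| = 11.0 on the right of FB, K = B + 11.0·(0.99719, -0.074979) = (36.798, 59.371). Then |HK| = |K − H| = 69.850.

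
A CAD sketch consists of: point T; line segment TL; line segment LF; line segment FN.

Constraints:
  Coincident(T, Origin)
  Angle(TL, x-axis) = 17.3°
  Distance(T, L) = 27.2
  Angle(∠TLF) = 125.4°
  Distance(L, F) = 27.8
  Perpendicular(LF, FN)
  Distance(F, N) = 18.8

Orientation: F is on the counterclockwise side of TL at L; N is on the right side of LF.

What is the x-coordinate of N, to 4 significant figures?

52.48

T is at the origin; TL runs at 17.3° with length 27.2, so L = 27.2·(cos 17.3°, sin 17.3°) = (25.97, 8.089). ∠TLF = 125.4°, so LF runs at 17.3° + (180° − 125.4°) = 71.90° from the x-axis; with |LF| = 27.8, F = L + 27.8·(cos 71.90°, sin 71.90°) = (34.61, 34.51). LF is perpendicular to FN; with |FN| = 18.8 on the right of LF, N = F + 18.8·(0.9505, -0.3107) = (52.48, 28.67). So N.x = 52.48.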